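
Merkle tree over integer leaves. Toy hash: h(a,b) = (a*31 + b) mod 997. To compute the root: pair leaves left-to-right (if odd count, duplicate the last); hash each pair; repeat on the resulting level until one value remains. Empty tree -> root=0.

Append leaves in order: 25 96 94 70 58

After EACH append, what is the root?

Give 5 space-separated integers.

Answer: 25 871 99 75 900

Derivation:
After append 25 (leaves=[25]):
  L0: [25]
  root=25
After append 96 (leaves=[25, 96]):
  L0: [25, 96]
  L1: h(25,96)=(25*31+96)%997=871 -> [871]
  root=871
After append 94 (leaves=[25, 96, 94]):
  L0: [25, 96, 94]
  L1: h(25,96)=(25*31+96)%997=871 h(94,94)=(94*31+94)%997=17 -> [871, 17]
  L2: h(871,17)=(871*31+17)%997=99 -> [99]
  root=99
After append 70 (leaves=[25, 96, 94, 70]):
  L0: [25, 96, 94, 70]
  L1: h(25,96)=(25*31+96)%997=871 h(94,70)=(94*31+70)%997=990 -> [871, 990]
  L2: h(871,990)=(871*31+990)%997=75 -> [75]
  root=75
After append 58 (leaves=[25, 96, 94, 70, 58]):
  L0: [25, 96, 94, 70, 58]
  L1: h(25,96)=(25*31+96)%997=871 h(94,70)=(94*31+70)%997=990 h(58,58)=(58*31+58)%997=859 -> [871, 990, 859]
  L2: h(871,990)=(871*31+990)%997=75 h(859,859)=(859*31+859)%997=569 -> [75, 569]
  L3: h(75,569)=(75*31+569)%997=900 -> [900]
  root=900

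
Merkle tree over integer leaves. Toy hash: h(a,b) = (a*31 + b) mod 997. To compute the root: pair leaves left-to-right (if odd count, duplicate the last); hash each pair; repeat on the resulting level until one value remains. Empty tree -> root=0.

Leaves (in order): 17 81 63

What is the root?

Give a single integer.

Answer: 924

Derivation:
L0: [17, 81, 63]
L1: h(17,81)=(17*31+81)%997=608 h(63,63)=(63*31+63)%997=22 -> [608, 22]
L2: h(608,22)=(608*31+22)%997=924 -> [924]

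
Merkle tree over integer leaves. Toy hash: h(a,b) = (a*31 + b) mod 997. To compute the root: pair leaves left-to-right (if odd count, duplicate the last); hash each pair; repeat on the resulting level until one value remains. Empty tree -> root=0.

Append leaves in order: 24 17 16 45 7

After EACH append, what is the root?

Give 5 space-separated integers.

After append 24 (leaves=[24]):
  L0: [24]
  root=24
After append 17 (leaves=[24, 17]):
  L0: [24, 17]
  L1: h(24,17)=(24*31+17)%997=761 -> [761]
  root=761
After append 16 (leaves=[24, 17, 16]):
  L0: [24, 17, 16]
  L1: h(24,17)=(24*31+17)%997=761 h(16,16)=(16*31+16)%997=512 -> [761, 512]
  L2: h(761,512)=(761*31+512)%997=175 -> [175]
  root=175
After append 45 (leaves=[24, 17, 16, 45]):
  L0: [24, 17, 16, 45]
  L1: h(24,17)=(24*31+17)%997=761 h(16,45)=(16*31+45)%997=541 -> [761, 541]
  L2: h(761,541)=(761*31+541)%997=204 -> [204]
  root=204
After append 7 (leaves=[24, 17, 16, 45, 7]):
  L0: [24, 17, 16, 45, 7]
  L1: h(24,17)=(24*31+17)%997=761 h(16,45)=(16*31+45)%997=541 h(7,7)=(7*31+7)%997=224 -> [761, 541, 224]
  L2: h(761,541)=(761*31+541)%997=204 h(224,224)=(224*31+224)%997=189 -> [204, 189]
  L3: h(204,189)=(204*31+189)%997=531 -> [531]
  root=531

Answer: 24 761 175 204 531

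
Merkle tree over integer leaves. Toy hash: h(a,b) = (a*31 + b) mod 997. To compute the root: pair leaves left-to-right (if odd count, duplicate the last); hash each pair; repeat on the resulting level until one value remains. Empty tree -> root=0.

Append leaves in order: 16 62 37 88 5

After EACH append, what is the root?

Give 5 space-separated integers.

After append 16 (leaves=[16]):
  L0: [16]
  root=16
After append 62 (leaves=[16, 62]):
  L0: [16, 62]
  L1: h(16,62)=(16*31+62)%997=558 -> [558]
  root=558
After append 37 (leaves=[16, 62, 37]):
  L0: [16, 62, 37]
  L1: h(16,62)=(16*31+62)%997=558 h(37,37)=(37*31+37)%997=187 -> [558, 187]
  L2: h(558,187)=(558*31+187)%997=536 -> [536]
  root=536
After append 88 (leaves=[16, 62, 37, 88]):
  L0: [16, 62, 37, 88]
  L1: h(16,62)=(16*31+62)%997=558 h(37,88)=(37*31+88)%997=238 -> [558, 238]
  L2: h(558,238)=(558*31+238)%997=587 -> [587]
  root=587
After append 5 (leaves=[16, 62, 37, 88, 5]):
  L0: [16, 62, 37, 88, 5]
  L1: h(16,62)=(16*31+62)%997=558 h(37,88)=(37*31+88)%997=238 h(5,5)=(5*31+5)%997=160 -> [558, 238, 160]
  L2: h(558,238)=(558*31+238)%997=587 h(160,160)=(160*31+160)%997=135 -> [587, 135]
  L3: h(587,135)=(587*31+135)%997=386 -> [386]
  root=386

Answer: 16 558 536 587 386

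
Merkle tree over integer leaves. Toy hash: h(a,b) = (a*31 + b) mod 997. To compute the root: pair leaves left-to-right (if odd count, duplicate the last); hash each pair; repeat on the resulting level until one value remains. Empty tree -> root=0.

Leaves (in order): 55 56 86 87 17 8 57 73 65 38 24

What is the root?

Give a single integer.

Answer: 650

Derivation:
L0: [55, 56, 86, 87, 17, 8, 57, 73, 65, 38, 24]
L1: h(55,56)=(55*31+56)%997=764 h(86,87)=(86*31+87)%997=759 h(17,8)=(17*31+8)%997=535 h(57,73)=(57*31+73)%997=843 h(65,38)=(65*31+38)%997=59 h(24,24)=(24*31+24)%997=768 -> [764, 759, 535, 843, 59, 768]
L2: h(764,759)=(764*31+759)%997=515 h(535,843)=(535*31+843)%997=479 h(59,768)=(59*31+768)%997=603 -> [515, 479, 603]
L3: h(515,479)=(515*31+479)%997=492 h(603,603)=(603*31+603)%997=353 -> [492, 353]
L4: h(492,353)=(492*31+353)%997=650 -> [650]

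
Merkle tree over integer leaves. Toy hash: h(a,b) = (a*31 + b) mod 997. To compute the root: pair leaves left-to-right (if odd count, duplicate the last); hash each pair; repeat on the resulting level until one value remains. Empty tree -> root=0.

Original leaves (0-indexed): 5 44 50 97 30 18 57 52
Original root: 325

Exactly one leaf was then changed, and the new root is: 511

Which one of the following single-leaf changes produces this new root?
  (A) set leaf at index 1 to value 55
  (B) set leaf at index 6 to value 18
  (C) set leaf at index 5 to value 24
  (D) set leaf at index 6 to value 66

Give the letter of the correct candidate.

Original leaves: [5, 44, 50, 97, 30, 18, 57, 52]
Target new root: 511
Try each candidate change and compute the resulting root:
Candidate A: set leaf[1] = 55 -> leaves = [5, 55, 50, 97, 30, 18, 57, 52]
  L0: [5, 55, 50, 97, 30, 18, 57, 52]
  L1: h(5,55)=(5*31+55)%997=210 h(50,97)=(50*31+97)%997=650 h(30,18)=(30*31+18)%997=948 h(57,52)=(57*31+52)%997=822 -> [210, 650, 948, 822]
  L2: h(210,650)=(210*31+650)%997=181 h(948,822)=(948*31+822)%997=300 -> [181, 300]
  L3: h(181,300)=(181*31+300)%997=926 -> [926]
  root = 926 != target 511
Candidate B: set leaf[6] = 18 -> leaves = [5, 44, 50, 97, 30, 18, 18, 52]
  L0: [5, 44, 50, 97, 30, 18, 18, 52]
  L1: h(5,44)=(5*31+44)%997=199 h(50,97)=(50*31+97)%997=650 h(30,18)=(30*31+18)%997=948 h(18,52)=(18*31+52)%997=610 -> [199, 650, 948, 610]
  L2: h(199,650)=(199*31+650)%997=837 h(948,610)=(948*31+610)%997=88 -> [837, 88]
  L3: h(837,88)=(837*31+88)%997=113 -> [113]
  root = 113 != target 511
Candidate C: set leaf[5] = 24 -> leaves = [5, 44, 50, 97, 30, 24, 57, 52]
  L0: [5, 44, 50, 97, 30, 24, 57, 52]
  L1: h(5,44)=(5*31+44)%997=199 h(50,97)=(50*31+97)%997=650 h(30,24)=(30*31+24)%997=954 h(57,52)=(57*31+52)%997=822 -> [199, 650, 954, 822]
  L2: h(199,650)=(199*31+650)%997=837 h(954,822)=(954*31+822)%997=486 -> [837, 486]
  L3: h(837,486)=(837*31+486)%997=511 -> [511]
  root = 511 == target 511  ** MATCH **
Candidate D: set leaf[6] = 66 -> leaves = [5, 44, 50, 97, 30, 18, 66, 52]
  L0: [5, 44, 50, 97, 30, 18, 66, 52]
  L1: h(5,44)=(5*31+44)%997=199 h(50,97)=(50*31+97)%997=650 h(30,18)=(30*31+18)%997=948 h(66,52)=(66*31+52)%997=104 -> [199, 650, 948, 104]
  L2: h(199,650)=(199*31+650)%997=837 h(948,104)=(948*31+104)%997=579 -> [837, 579]
  L3: h(837,579)=(837*31+579)%997=604 -> [604]
  root = 604 != target 511
Candidate C produces the target root.

Answer: C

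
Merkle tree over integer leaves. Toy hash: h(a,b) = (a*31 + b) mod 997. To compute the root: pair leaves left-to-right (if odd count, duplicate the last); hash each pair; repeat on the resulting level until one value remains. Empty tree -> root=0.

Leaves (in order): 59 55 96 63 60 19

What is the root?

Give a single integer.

Answer: 771

Derivation:
L0: [59, 55, 96, 63, 60, 19]
L1: h(59,55)=(59*31+55)%997=887 h(96,63)=(96*31+63)%997=48 h(60,19)=(60*31+19)%997=882 -> [887, 48, 882]
L2: h(887,48)=(887*31+48)%997=626 h(882,882)=(882*31+882)%997=308 -> [626, 308]
L3: h(626,308)=(626*31+308)%997=771 -> [771]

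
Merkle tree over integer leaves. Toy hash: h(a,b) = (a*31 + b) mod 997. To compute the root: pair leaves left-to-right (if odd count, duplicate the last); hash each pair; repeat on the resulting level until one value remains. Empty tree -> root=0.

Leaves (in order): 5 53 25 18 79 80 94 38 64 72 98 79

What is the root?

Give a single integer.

L0: [5, 53, 25, 18, 79, 80, 94, 38, 64, 72, 98, 79]
L1: h(5,53)=(5*31+53)%997=208 h(25,18)=(25*31+18)%997=793 h(79,80)=(79*31+80)%997=535 h(94,38)=(94*31+38)%997=958 h(64,72)=(64*31+72)%997=62 h(98,79)=(98*31+79)%997=126 -> [208, 793, 535, 958, 62, 126]
L2: h(208,793)=(208*31+793)%997=262 h(535,958)=(535*31+958)%997=594 h(62,126)=(62*31+126)%997=54 -> [262, 594, 54]
L3: h(262,594)=(262*31+594)%997=740 h(54,54)=(54*31+54)%997=731 -> [740, 731]
L4: h(740,731)=(740*31+731)%997=740 -> [740]

Answer: 740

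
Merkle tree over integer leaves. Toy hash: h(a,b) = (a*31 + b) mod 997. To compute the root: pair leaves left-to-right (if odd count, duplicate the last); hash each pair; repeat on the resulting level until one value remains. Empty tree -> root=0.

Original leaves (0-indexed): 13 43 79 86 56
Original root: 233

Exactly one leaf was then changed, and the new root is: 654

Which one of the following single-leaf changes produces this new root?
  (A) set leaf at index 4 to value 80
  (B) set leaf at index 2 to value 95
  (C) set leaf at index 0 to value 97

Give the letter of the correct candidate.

Answer: B

Derivation:
Original leaves: [13, 43, 79, 86, 56]
Target new root: 654
Try each candidate change and compute the resulting root:
Candidate A: set leaf[4] = 80 -> leaves = [13, 43, 79, 86, 80]
  L0: [13, 43, 79, 86, 80]
  L1: h(13,43)=(13*31+43)%997=446 h(79,86)=(79*31+86)%997=541 h(80,80)=(80*31+80)%997=566 -> [446, 541, 566]
  L2: h(446,541)=(446*31+541)%997=409 h(566,566)=(566*31+566)%997=166 -> [409, 166]
  L3: h(409,166)=(409*31+166)%997=881 -> [881]
  root = 881 != target 654
Candidate B: set leaf[2] = 95 -> leaves = [13, 43, 95, 86, 56]
  L0: [13, 43, 95, 86, 56]
  L1: h(13,43)=(13*31+43)%997=446 h(95,86)=(95*31+86)%997=40 h(56,56)=(56*31+56)%997=795 -> [446, 40, 795]
  L2: h(446,40)=(446*31+40)%997=905 h(795,795)=(795*31+795)%997=515 -> [905, 515]
  L3: h(905,515)=(905*31+515)%997=654 -> [654]
  root = 654 == target 654  ** MATCH **
Candidate C: set leaf[0] = 97 -> leaves = [97, 43, 79, 86, 56]
  L0: [97, 43, 79, 86, 56]
  L1: h(97,43)=(97*31+43)%997=59 h(79,86)=(79*31+86)%997=541 h(56,56)=(56*31+56)%997=795 -> [59, 541, 795]
  L2: h(59,541)=(59*31+541)%997=376 h(795,795)=(795*31+795)%997=515 -> [376, 515]
  L3: h(376,515)=(376*31+515)%997=207 -> [207]
  root = 207 != target 654
Candidate B produces the target root.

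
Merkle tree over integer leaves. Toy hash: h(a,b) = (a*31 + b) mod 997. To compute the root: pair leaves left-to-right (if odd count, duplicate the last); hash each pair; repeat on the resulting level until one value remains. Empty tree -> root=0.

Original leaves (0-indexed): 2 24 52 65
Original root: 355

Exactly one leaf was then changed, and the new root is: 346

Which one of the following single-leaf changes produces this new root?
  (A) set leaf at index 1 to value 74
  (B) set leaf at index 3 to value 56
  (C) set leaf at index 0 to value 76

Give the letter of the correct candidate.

Original leaves: [2, 24, 52, 65]
Target new root: 346
Try each candidate change and compute the resulting root:
Candidate A: set leaf[1] = 74 -> leaves = [2, 74, 52, 65]
  L0: [2, 74, 52, 65]
  L1: h(2,74)=(2*31+74)%997=136 h(52,65)=(52*31+65)%997=680 -> [136, 680]
  L2: h(136,680)=(136*31+680)%997=908 -> [908]
  root = 908 != target 346
Candidate B: set leaf[3] = 56 -> leaves = [2, 24, 52, 56]
  L0: [2, 24, 52, 56]
  L1: h(2,24)=(2*31+24)%997=86 h(52,56)=(52*31+56)%997=671 -> [86, 671]
  L2: h(86,671)=(86*31+671)%997=346 -> [346]
  root = 346 == target 346  ** MATCH **
Candidate C: set leaf[0] = 76 -> leaves = [76, 24, 52, 65]
  L0: [76, 24, 52, 65]
  L1: h(76,24)=(76*31+24)%997=386 h(52,65)=(52*31+65)%997=680 -> [386, 680]
  L2: h(386,680)=(386*31+680)%997=682 -> [682]
  root = 682 != target 346
Candidate B produces the target root.

Answer: B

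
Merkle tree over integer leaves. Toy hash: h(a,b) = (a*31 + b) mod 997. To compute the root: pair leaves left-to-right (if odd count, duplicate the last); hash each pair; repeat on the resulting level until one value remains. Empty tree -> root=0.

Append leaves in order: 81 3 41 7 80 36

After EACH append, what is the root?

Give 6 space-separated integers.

Answer: 81 520 483 449 127 713

Derivation:
After append 81 (leaves=[81]):
  L0: [81]
  root=81
After append 3 (leaves=[81, 3]):
  L0: [81, 3]
  L1: h(81,3)=(81*31+3)%997=520 -> [520]
  root=520
After append 41 (leaves=[81, 3, 41]):
  L0: [81, 3, 41]
  L1: h(81,3)=(81*31+3)%997=520 h(41,41)=(41*31+41)%997=315 -> [520, 315]
  L2: h(520,315)=(520*31+315)%997=483 -> [483]
  root=483
After append 7 (leaves=[81, 3, 41, 7]):
  L0: [81, 3, 41, 7]
  L1: h(81,3)=(81*31+3)%997=520 h(41,7)=(41*31+7)%997=281 -> [520, 281]
  L2: h(520,281)=(520*31+281)%997=449 -> [449]
  root=449
After append 80 (leaves=[81, 3, 41, 7, 80]):
  L0: [81, 3, 41, 7, 80]
  L1: h(81,3)=(81*31+3)%997=520 h(41,7)=(41*31+7)%997=281 h(80,80)=(80*31+80)%997=566 -> [520, 281, 566]
  L2: h(520,281)=(520*31+281)%997=449 h(566,566)=(566*31+566)%997=166 -> [449, 166]
  L3: h(449,166)=(449*31+166)%997=127 -> [127]
  root=127
After append 36 (leaves=[81, 3, 41, 7, 80, 36]):
  L0: [81, 3, 41, 7, 80, 36]
  L1: h(81,3)=(81*31+3)%997=520 h(41,7)=(41*31+7)%997=281 h(80,36)=(80*31+36)%997=522 -> [520, 281, 522]
  L2: h(520,281)=(520*31+281)%997=449 h(522,522)=(522*31+522)%997=752 -> [449, 752]
  L3: h(449,752)=(449*31+752)%997=713 -> [713]
  root=713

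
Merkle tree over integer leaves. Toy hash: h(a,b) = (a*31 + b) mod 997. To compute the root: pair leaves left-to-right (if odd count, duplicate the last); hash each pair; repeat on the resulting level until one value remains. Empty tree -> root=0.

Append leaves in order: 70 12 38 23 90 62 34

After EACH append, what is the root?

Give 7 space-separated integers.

Answer: 70 188 65 50 989 93 323

Derivation:
After append 70 (leaves=[70]):
  L0: [70]
  root=70
After append 12 (leaves=[70, 12]):
  L0: [70, 12]
  L1: h(70,12)=(70*31+12)%997=188 -> [188]
  root=188
After append 38 (leaves=[70, 12, 38]):
  L0: [70, 12, 38]
  L1: h(70,12)=(70*31+12)%997=188 h(38,38)=(38*31+38)%997=219 -> [188, 219]
  L2: h(188,219)=(188*31+219)%997=65 -> [65]
  root=65
After append 23 (leaves=[70, 12, 38, 23]):
  L0: [70, 12, 38, 23]
  L1: h(70,12)=(70*31+12)%997=188 h(38,23)=(38*31+23)%997=204 -> [188, 204]
  L2: h(188,204)=(188*31+204)%997=50 -> [50]
  root=50
After append 90 (leaves=[70, 12, 38, 23, 90]):
  L0: [70, 12, 38, 23, 90]
  L1: h(70,12)=(70*31+12)%997=188 h(38,23)=(38*31+23)%997=204 h(90,90)=(90*31+90)%997=886 -> [188, 204, 886]
  L2: h(188,204)=(188*31+204)%997=50 h(886,886)=(886*31+886)%997=436 -> [50, 436]
  L3: h(50,436)=(50*31+436)%997=989 -> [989]
  root=989
After append 62 (leaves=[70, 12, 38, 23, 90, 62]):
  L0: [70, 12, 38, 23, 90, 62]
  L1: h(70,12)=(70*31+12)%997=188 h(38,23)=(38*31+23)%997=204 h(90,62)=(90*31+62)%997=858 -> [188, 204, 858]
  L2: h(188,204)=(188*31+204)%997=50 h(858,858)=(858*31+858)%997=537 -> [50, 537]
  L3: h(50,537)=(50*31+537)%997=93 -> [93]
  root=93
After append 34 (leaves=[70, 12, 38, 23, 90, 62, 34]):
  L0: [70, 12, 38, 23, 90, 62, 34]
  L1: h(70,12)=(70*31+12)%997=188 h(38,23)=(38*31+23)%997=204 h(90,62)=(90*31+62)%997=858 h(34,34)=(34*31+34)%997=91 -> [188, 204, 858, 91]
  L2: h(188,204)=(188*31+204)%997=50 h(858,91)=(858*31+91)%997=767 -> [50, 767]
  L3: h(50,767)=(50*31+767)%997=323 -> [323]
  root=323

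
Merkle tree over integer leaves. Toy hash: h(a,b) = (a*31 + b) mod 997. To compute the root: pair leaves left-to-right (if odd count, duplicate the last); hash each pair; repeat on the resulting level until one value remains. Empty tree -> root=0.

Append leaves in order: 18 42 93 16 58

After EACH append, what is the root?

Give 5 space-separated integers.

Answer: 18 600 639 562 45

Derivation:
After append 18 (leaves=[18]):
  L0: [18]
  root=18
After append 42 (leaves=[18, 42]):
  L0: [18, 42]
  L1: h(18,42)=(18*31+42)%997=600 -> [600]
  root=600
After append 93 (leaves=[18, 42, 93]):
  L0: [18, 42, 93]
  L1: h(18,42)=(18*31+42)%997=600 h(93,93)=(93*31+93)%997=982 -> [600, 982]
  L2: h(600,982)=(600*31+982)%997=639 -> [639]
  root=639
After append 16 (leaves=[18, 42, 93, 16]):
  L0: [18, 42, 93, 16]
  L1: h(18,42)=(18*31+42)%997=600 h(93,16)=(93*31+16)%997=905 -> [600, 905]
  L2: h(600,905)=(600*31+905)%997=562 -> [562]
  root=562
After append 58 (leaves=[18, 42, 93, 16, 58]):
  L0: [18, 42, 93, 16, 58]
  L1: h(18,42)=(18*31+42)%997=600 h(93,16)=(93*31+16)%997=905 h(58,58)=(58*31+58)%997=859 -> [600, 905, 859]
  L2: h(600,905)=(600*31+905)%997=562 h(859,859)=(859*31+859)%997=569 -> [562, 569]
  L3: h(562,569)=(562*31+569)%997=45 -> [45]
  root=45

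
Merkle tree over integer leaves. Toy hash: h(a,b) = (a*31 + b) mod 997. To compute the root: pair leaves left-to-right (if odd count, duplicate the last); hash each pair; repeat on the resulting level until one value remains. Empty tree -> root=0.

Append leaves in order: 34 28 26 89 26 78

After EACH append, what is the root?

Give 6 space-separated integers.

Answer: 34 85 476 539 462 132

Derivation:
After append 34 (leaves=[34]):
  L0: [34]
  root=34
After append 28 (leaves=[34, 28]):
  L0: [34, 28]
  L1: h(34,28)=(34*31+28)%997=85 -> [85]
  root=85
After append 26 (leaves=[34, 28, 26]):
  L0: [34, 28, 26]
  L1: h(34,28)=(34*31+28)%997=85 h(26,26)=(26*31+26)%997=832 -> [85, 832]
  L2: h(85,832)=(85*31+832)%997=476 -> [476]
  root=476
After append 89 (leaves=[34, 28, 26, 89]):
  L0: [34, 28, 26, 89]
  L1: h(34,28)=(34*31+28)%997=85 h(26,89)=(26*31+89)%997=895 -> [85, 895]
  L2: h(85,895)=(85*31+895)%997=539 -> [539]
  root=539
After append 26 (leaves=[34, 28, 26, 89, 26]):
  L0: [34, 28, 26, 89, 26]
  L1: h(34,28)=(34*31+28)%997=85 h(26,89)=(26*31+89)%997=895 h(26,26)=(26*31+26)%997=832 -> [85, 895, 832]
  L2: h(85,895)=(85*31+895)%997=539 h(832,832)=(832*31+832)%997=702 -> [539, 702]
  L3: h(539,702)=(539*31+702)%997=462 -> [462]
  root=462
After append 78 (leaves=[34, 28, 26, 89, 26, 78]):
  L0: [34, 28, 26, 89, 26, 78]
  L1: h(34,28)=(34*31+28)%997=85 h(26,89)=(26*31+89)%997=895 h(26,78)=(26*31+78)%997=884 -> [85, 895, 884]
  L2: h(85,895)=(85*31+895)%997=539 h(884,884)=(884*31+884)%997=372 -> [539, 372]
  L3: h(539,372)=(539*31+372)%997=132 -> [132]
  root=132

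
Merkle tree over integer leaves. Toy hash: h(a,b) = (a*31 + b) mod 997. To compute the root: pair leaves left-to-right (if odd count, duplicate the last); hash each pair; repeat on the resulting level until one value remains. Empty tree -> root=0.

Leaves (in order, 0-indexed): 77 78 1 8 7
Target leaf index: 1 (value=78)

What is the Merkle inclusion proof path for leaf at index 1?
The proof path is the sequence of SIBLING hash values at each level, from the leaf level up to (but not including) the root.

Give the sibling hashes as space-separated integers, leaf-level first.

L0 (leaves): [77, 78, 1, 8, 7], target index=1
L1: h(77,78)=(77*31+78)%997=471 [pair 0] h(1,8)=(1*31+8)%997=39 [pair 1] h(7,7)=(7*31+7)%997=224 [pair 2] -> [471, 39, 224]
  Sibling for proof at L0: 77
L2: h(471,39)=(471*31+39)%997=682 [pair 0] h(224,224)=(224*31+224)%997=189 [pair 1] -> [682, 189]
  Sibling for proof at L1: 39
L3: h(682,189)=(682*31+189)%997=394 [pair 0] -> [394]
  Sibling for proof at L2: 189
Root: 394
Proof path (sibling hashes from leaf to root): [77, 39, 189]

Answer: 77 39 189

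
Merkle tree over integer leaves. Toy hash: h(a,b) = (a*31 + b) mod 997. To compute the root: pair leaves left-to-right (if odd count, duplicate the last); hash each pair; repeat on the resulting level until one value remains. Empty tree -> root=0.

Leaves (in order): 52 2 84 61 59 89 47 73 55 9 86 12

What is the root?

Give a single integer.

Answer: 800

Derivation:
L0: [52, 2, 84, 61, 59, 89, 47, 73, 55, 9, 86, 12]
L1: h(52,2)=(52*31+2)%997=617 h(84,61)=(84*31+61)%997=671 h(59,89)=(59*31+89)%997=921 h(47,73)=(47*31+73)%997=533 h(55,9)=(55*31+9)%997=717 h(86,12)=(86*31+12)%997=684 -> [617, 671, 921, 533, 717, 684]
L2: h(617,671)=(617*31+671)%997=855 h(921,533)=(921*31+533)%997=171 h(717,684)=(717*31+684)%997=977 -> [855, 171, 977]
L3: h(855,171)=(855*31+171)%997=754 h(977,977)=(977*31+977)%997=357 -> [754, 357]
L4: h(754,357)=(754*31+357)%997=800 -> [800]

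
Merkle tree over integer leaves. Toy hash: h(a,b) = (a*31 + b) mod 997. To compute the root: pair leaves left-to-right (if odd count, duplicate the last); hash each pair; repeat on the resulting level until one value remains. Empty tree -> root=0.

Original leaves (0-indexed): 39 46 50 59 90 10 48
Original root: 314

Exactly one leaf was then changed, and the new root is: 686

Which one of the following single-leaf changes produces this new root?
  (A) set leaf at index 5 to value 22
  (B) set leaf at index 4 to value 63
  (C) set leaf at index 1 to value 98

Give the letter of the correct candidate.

Answer: A

Derivation:
Original leaves: [39, 46, 50, 59, 90, 10, 48]
Target new root: 686
Try each candidate change and compute the resulting root:
Candidate A: set leaf[5] = 22 -> leaves = [39, 46, 50, 59, 90, 22, 48]
  L0: [39, 46, 50, 59, 90, 22, 48]
  L1: h(39,46)=(39*31+46)%997=258 h(50,59)=(50*31+59)%997=612 h(90,22)=(90*31+22)%997=818 h(48,48)=(48*31+48)%997=539 -> [258, 612, 818, 539]
  L2: h(258,612)=(258*31+612)%997=634 h(818,539)=(818*31+539)%997=972 -> [634, 972]
  L3: h(634,972)=(634*31+972)%997=686 -> [686]
  root = 686 == target 686  ** MATCH **
Candidate B: set leaf[4] = 63 -> leaves = [39, 46, 50, 59, 63, 10, 48]
  L0: [39, 46, 50, 59, 63, 10, 48]
  L1: h(39,46)=(39*31+46)%997=258 h(50,59)=(50*31+59)%997=612 h(63,10)=(63*31+10)%997=966 h(48,48)=(48*31+48)%997=539 -> [258, 612, 966, 539]
  L2: h(258,612)=(258*31+612)%997=634 h(966,539)=(966*31+539)%997=575 -> [634, 575]
  L3: h(634,575)=(634*31+575)%997=289 -> [289]
  root = 289 != target 686
Candidate C: set leaf[1] = 98 -> leaves = [39, 98, 50, 59, 90, 10, 48]
  L0: [39, 98, 50, 59, 90, 10, 48]
  L1: h(39,98)=(39*31+98)%997=310 h(50,59)=(50*31+59)%997=612 h(90,10)=(90*31+10)%997=806 h(48,48)=(48*31+48)%997=539 -> [310, 612, 806, 539]
  L2: h(310,612)=(310*31+612)%997=252 h(806,539)=(806*31+539)%997=600 -> [252, 600]
  L3: h(252,600)=(252*31+600)%997=436 -> [436]
  root = 436 != target 686
Candidate A produces the target root.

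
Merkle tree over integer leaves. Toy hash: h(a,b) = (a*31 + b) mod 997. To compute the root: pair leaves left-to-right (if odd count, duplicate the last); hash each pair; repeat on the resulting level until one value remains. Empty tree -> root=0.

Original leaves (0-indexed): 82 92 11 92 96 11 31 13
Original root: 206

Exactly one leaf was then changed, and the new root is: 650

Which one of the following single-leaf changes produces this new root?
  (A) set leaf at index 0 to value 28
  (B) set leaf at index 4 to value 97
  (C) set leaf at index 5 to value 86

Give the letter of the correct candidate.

Original leaves: [82, 92, 11, 92, 96, 11, 31, 13]
Target new root: 650
Try each candidate change and compute the resulting root:
Candidate A: set leaf[0] = 28 -> leaves = [28, 92, 11, 92, 96, 11, 31, 13]
  L0: [28, 92, 11, 92, 96, 11, 31, 13]
  L1: h(28,92)=(28*31+92)%997=960 h(11,92)=(11*31+92)%997=433 h(96,11)=(96*31+11)%997=993 h(31,13)=(31*31+13)%997=974 -> [960, 433, 993, 974]
  L2: h(960,433)=(960*31+433)%997=283 h(993,974)=(993*31+974)%997=850 -> [283, 850]
  L3: h(283,850)=(283*31+850)%997=650 -> [650]
  root = 650 == target 650  ** MATCH **
Candidate B: set leaf[4] = 97 -> leaves = [82, 92, 11, 92, 97, 11, 31, 13]
  L0: [82, 92, 11, 92, 97, 11, 31, 13]
  L1: h(82,92)=(82*31+92)%997=640 h(11,92)=(11*31+92)%997=433 h(97,11)=(97*31+11)%997=27 h(31,13)=(31*31+13)%997=974 -> [640, 433, 27, 974]
  L2: h(640,433)=(640*31+433)%997=333 h(27,974)=(27*31+974)%997=814 -> [333, 814]
  L3: h(333,814)=(333*31+814)%997=170 -> [170]
  root = 170 != target 650
Candidate C: set leaf[5] = 86 -> leaves = [82, 92, 11, 92, 96, 86, 31, 13]
  L0: [82, 92, 11, 92, 96, 86, 31, 13]
  L1: h(82,92)=(82*31+92)%997=640 h(11,92)=(11*31+92)%997=433 h(96,86)=(96*31+86)%997=71 h(31,13)=(31*31+13)%997=974 -> [640, 433, 71, 974]
  L2: h(640,433)=(640*31+433)%997=333 h(71,974)=(71*31+974)%997=184 -> [333, 184]
  L3: h(333,184)=(333*31+184)%997=537 -> [537]
  root = 537 != target 650
Candidate A produces the target root.

Answer: A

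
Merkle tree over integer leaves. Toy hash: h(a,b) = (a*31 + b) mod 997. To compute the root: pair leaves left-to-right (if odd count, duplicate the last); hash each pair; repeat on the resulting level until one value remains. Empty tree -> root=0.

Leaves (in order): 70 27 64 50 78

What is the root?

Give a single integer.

Answer: 26

Derivation:
L0: [70, 27, 64, 50, 78]
L1: h(70,27)=(70*31+27)%997=203 h(64,50)=(64*31+50)%997=40 h(78,78)=(78*31+78)%997=502 -> [203, 40, 502]
L2: h(203,40)=(203*31+40)%997=351 h(502,502)=(502*31+502)%997=112 -> [351, 112]
L3: h(351,112)=(351*31+112)%997=26 -> [26]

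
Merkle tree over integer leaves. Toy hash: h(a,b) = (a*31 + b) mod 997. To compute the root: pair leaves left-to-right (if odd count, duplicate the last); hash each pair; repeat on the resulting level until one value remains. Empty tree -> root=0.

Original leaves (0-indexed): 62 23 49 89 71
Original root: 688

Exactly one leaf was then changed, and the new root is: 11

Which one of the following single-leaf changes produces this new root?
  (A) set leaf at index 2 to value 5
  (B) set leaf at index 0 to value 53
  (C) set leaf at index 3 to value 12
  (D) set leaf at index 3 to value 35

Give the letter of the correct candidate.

Answer: D

Derivation:
Original leaves: [62, 23, 49, 89, 71]
Target new root: 11
Try each candidate change and compute the resulting root:
Candidate A: set leaf[2] = 5 -> leaves = [62, 23, 5, 89, 71]
  L0: [62, 23, 5, 89, 71]
  L1: h(62,23)=(62*31+23)%997=948 h(5,89)=(5*31+89)%997=244 h(71,71)=(71*31+71)%997=278 -> [948, 244, 278]
  L2: h(948,244)=(948*31+244)%997=719 h(278,278)=(278*31+278)%997=920 -> [719, 920]
  L3: h(719,920)=(719*31+920)%997=278 -> [278]
  root = 278 != target 11
Candidate B: set leaf[0] = 53 -> leaves = [53, 23, 49, 89, 71]
  L0: [53, 23, 49, 89, 71]
  L1: h(53,23)=(53*31+23)%997=669 h(49,89)=(49*31+89)%997=611 h(71,71)=(71*31+71)%997=278 -> [669, 611, 278]
  L2: h(669,611)=(669*31+611)%997=413 h(278,278)=(278*31+278)%997=920 -> [413, 920]
  L3: h(413,920)=(413*31+920)%997=762 -> [762]
  root = 762 != target 11
Candidate C: set leaf[3] = 12 -> leaves = [62, 23, 49, 12, 71]
  L0: [62, 23, 49, 12, 71]
  L1: h(62,23)=(62*31+23)%997=948 h(49,12)=(49*31+12)%997=534 h(71,71)=(71*31+71)%997=278 -> [948, 534, 278]
  L2: h(948,534)=(948*31+534)%997=12 h(278,278)=(278*31+278)%997=920 -> [12, 920]
  L3: h(12,920)=(12*31+920)%997=295 -> [295]
  root = 295 != target 11
Candidate D: set leaf[3] = 35 -> leaves = [62, 23, 49, 35, 71]
  L0: [62, 23, 49, 35, 71]
  L1: h(62,23)=(62*31+23)%997=948 h(49,35)=(49*31+35)%997=557 h(71,71)=(71*31+71)%997=278 -> [948, 557, 278]
  L2: h(948,557)=(948*31+557)%997=35 h(278,278)=(278*31+278)%997=920 -> [35, 920]
  L3: h(35,920)=(35*31+920)%997=11 -> [11]
  root = 11 == target 11  ** MATCH **
Candidate D produces the target root.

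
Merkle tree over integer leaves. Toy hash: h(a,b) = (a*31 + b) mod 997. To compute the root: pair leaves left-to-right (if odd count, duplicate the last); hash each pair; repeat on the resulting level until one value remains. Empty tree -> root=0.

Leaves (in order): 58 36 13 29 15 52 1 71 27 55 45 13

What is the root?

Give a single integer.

Answer: 718

Derivation:
L0: [58, 36, 13, 29, 15, 52, 1, 71, 27, 55, 45, 13]
L1: h(58,36)=(58*31+36)%997=837 h(13,29)=(13*31+29)%997=432 h(15,52)=(15*31+52)%997=517 h(1,71)=(1*31+71)%997=102 h(27,55)=(27*31+55)%997=892 h(45,13)=(45*31+13)%997=411 -> [837, 432, 517, 102, 892, 411]
L2: h(837,432)=(837*31+432)%997=457 h(517,102)=(517*31+102)%997=177 h(892,411)=(892*31+411)%997=147 -> [457, 177, 147]
L3: h(457,177)=(457*31+177)%997=386 h(147,147)=(147*31+147)%997=716 -> [386, 716]
L4: h(386,716)=(386*31+716)%997=718 -> [718]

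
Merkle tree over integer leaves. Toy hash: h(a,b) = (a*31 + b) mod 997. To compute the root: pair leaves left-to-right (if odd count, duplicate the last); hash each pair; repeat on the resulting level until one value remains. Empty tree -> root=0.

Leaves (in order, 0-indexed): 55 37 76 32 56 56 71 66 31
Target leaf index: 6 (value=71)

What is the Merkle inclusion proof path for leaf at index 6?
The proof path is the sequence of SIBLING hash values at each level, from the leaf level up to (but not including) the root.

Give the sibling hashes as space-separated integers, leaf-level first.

Answer: 66 795 558 862

Derivation:
L0 (leaves): [55, 37, 76, 32, 56, 56, 71, 66, 31], target index=6
L1: h(55,37)=(55*31+37)%997=745 [pair 0] h(76,32)=(76*31+32)%997=394 [pair 1] h(56,56)=(56*31+56)%997=795 [pair 2] h(71,66)=(71*31+66)%997=273 [pair 3] h(31,31)=(31*31+31)%997=992 [pair 4] -> [745, 394, 795, 273, 992]
  Sibling for proof at L0: 66
L2: h(745,394)=(745*31+394)%997=558 [pair 0] h(795,273)=(795*31+273)%997=990 [pair 1] h(992,992)=(992*31+992)%997=837 [pair 2] -> [558, 990, 837]
  Sibling for proof at L1: 795
L3: h(558,990)=(558*31+990)%997=342 [pair 0] h(837,837)=(837*31+837)%997=862 [pair 1] -> [342, 862]
  Sibling for proof at L2: 558
L4: h(342,862)=(342*31+862)%997=497 [pair 0] -> [497]
  Sibling for proof at L3: 862
Root: 497
Proof path (sibling hashes from leaf to root): [66, 795, 558, 862]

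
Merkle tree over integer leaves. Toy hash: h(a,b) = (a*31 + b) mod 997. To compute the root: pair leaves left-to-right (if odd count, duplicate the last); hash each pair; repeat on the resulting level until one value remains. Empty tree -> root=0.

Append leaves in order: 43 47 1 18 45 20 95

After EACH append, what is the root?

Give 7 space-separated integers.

Answer: 43 383 938 955 910 110 738

Derivation:
After append 43 (leaves=[43]):
  L0: [43]
  root=43
After append 47 (leaves=[43, 47]):
  L0: [43, 47]
  L1: h(43,47)=(43*31+47)%997=383 -> [383]
  root=383
After append 1 (leaves=[43, 47, 1]):
  L0: [43, 47, 1]
  L1: h(43,47)=(43*31+47)%997=383 h(1,1)=(1*31+1)%997=32 -> [383, 32]
  L2: h(383,32)=(383*31+32)%997=938 -> [938]
  root=938
After append 18 (leaves=[43, 47, 1, 18]):
  L0: [43, 47, 1, 18]
  L1: h(43,47)=(43*31+47)%997=383 h(1,18)=(1*31+18)%997=49 -> [383, 49]
  L2: h(383,49)=(383*31+49)%997=955 -> [955]
  root=955
After append 45 (leaves=[43, 47, 1, 18, 45]):
  L0: [43, 47, 1, 18, 45]
  L1: h(43,47)=(43*31+47)%997=383 h(1,18)=(1*31+18)%997=49 h(45,45)=(45*31+45)%997=443 -> [383, 49, 443]
  L2: h(383,49)=(383*31+49)%997=955 h(443,443)=(443*31+443)%997=218 -> [955, 218]
  L3: h(955,218)=(955*31+218)%997=910 -> [910]
  root=910
After append 20 (leaves=[43, 47, 1, 18, 45, 20]):
  L0: [43, 47, 1, 18, 45, 20]
  L1: h(43,47)=(43*31+47)%997=383 h(1,18)=(1*31+18)%997=49 h(45,20)=(45*31+20)%997=418 -> [383, 49, 418]
  L2: h(383,49)=(383*31+49)%997=955 h(418,418)=(418*31+418)%997=415 -> [955, 415]
  L3: h(955,415)=(955*31+415)%997=110 -> [110]
  root=110
After append 95 (leaves=[43, 47, 1, 18, 45, 20, 95]):
  L0: [43, 47, 1, 18, 45, 20, 95]
  L1: h(43,47)=(43*31+47)%997=383 h(1,18)=(1*31+18)%997=49 h(45,20)=(45*31+20)%997=418 h(95,95)=(95*31+95)%997=49 -> [383, 49, 418, 49]
  L2: h(383,49)=(383*31+49)%997=955 h(418,49)=(418*31+49)%997=46 -> [955, 46]
  L3: h(955,46)=(955*31+46)%997=738 -> [738]
  root=738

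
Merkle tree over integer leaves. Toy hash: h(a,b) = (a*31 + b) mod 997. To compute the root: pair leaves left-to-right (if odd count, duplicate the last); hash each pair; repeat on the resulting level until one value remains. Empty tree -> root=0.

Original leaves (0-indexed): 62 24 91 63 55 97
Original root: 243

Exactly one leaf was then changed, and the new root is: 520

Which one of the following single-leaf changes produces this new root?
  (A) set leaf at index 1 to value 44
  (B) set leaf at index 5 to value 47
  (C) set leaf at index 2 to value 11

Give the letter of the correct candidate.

Original leaves: [62, 24, 91, 63, 55, 97]
Target new root: 520
Try each candidate change and compute the resulting root:
Candidate A: set leaf[1] = 44 -> leaves = [62, 44, 91, 63, 55, 97]
  L0: [62, 44, 91, 63, 55, 97]
  L1: h(62,44)=(62*31+44)%997=969 h(91,63)=(91*31+63)%997=890 h(55,97)=(55*31+97)%997=805 -> [969, 890, 805]
  L2: h(969,890)=(969*31+890)%997=22 h(805,805)=(805*31+805)%997=835 -> [22, 835]
  L3: h(22,835)=(22*31+835)%997=520 -> [520]
  root = 520 == target 520  ** MATCH **
Candidate B: set leaf[5] = 47 -> leaves = [62, 24, 91, 63, 55, 47]
  L0: [62, 24, 91, 63, 55, 47]
  L1: h(62,24)=(62*31+24)%997=949 h(91,63)=(91*31+63)%997=890 h(55,47)=(55*31+47)%997=755 -> [949, 890, 755]
  L2: h(949,890)=(949*31+890)%997=399 h(755,755)=(755*31+755)%997=232 -> [399, 232]
  L3: h(399,232)=(399*31+232)%997=637 -> [637]
  root = 637 != target 520
Candidate C: set leaf[2] = 11 -> leaves = [62, 24, 11, 63, 55, 97]
  L0: [62, 24, 11, 63, 55, 97]
  L1: h(62,24)=(62*31+24)%997=949 h(11,63)=(11*31+63)%997=404 h(55,97)=(55*31+97)%997=805 -> [949, 404, 805]
  L2: h(949,404)=(949*31+404)%997=910 h(805,805)=(805*31+805)%997=835 -> [910, 835]
  L3: h(910,835)=(910*31+835)%997=132 -> [132]
  root = 132 != target 520
Candidate A produces the target root.

Answer: A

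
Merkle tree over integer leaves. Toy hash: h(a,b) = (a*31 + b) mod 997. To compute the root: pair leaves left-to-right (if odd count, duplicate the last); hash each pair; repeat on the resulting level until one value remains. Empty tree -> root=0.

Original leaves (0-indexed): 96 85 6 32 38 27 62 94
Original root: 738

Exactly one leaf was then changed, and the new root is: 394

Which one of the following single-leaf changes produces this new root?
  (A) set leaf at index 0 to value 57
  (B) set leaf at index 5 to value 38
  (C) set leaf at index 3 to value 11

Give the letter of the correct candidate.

Original leaves: [96, 85, 6, 32, 38, 27, 62, 94]
Target new root: 394
Try each candidate change and compute the resulting root:
Candidate A: set leaf[0] = 57 -> leaves = [57, 85, 6, 32, 38, 27, 62, 94]
  L0: [57, 85, 6, 32, 38, 27, 62, 94]
  L1: h(57,85)=(57*31+85)%997=855 h(6,32)=(6*31+32)%997=218 h(38,27)=(38*31+27)%997=208 h(62,94)=(62*31+94)%997=22 -> [855, 218, 208, 22]
  L2: h(855,218)=(855*31+218)%997=801 h(208,22)=(208*31+22)%997=488 -> [801, 488]
  L3: h(801,488)=(801*31+488)%997=394 -> [394]
  root = 394 == target 394  ** MATCH **
Candidate B: set leaf[5] = 38 -> leaves = [96, 85, 6, 32, 38, 38, 62, 94]
  L0: [96, 85, 6, 32, 38, 38, 62, 94]
  L1: h(96,85)=(96*31+85)%997=70 h(6,32)=(6*31+32)%997=218 h(38,38)=(38*31+38)%997=219 h(62,94)=(62*31+94)%997=22 -> [70, 218, 219, 22]
  L2: h(70,218)=(70*31+218)%997=394 h(219,22)=(219*31+22)%997=829 -> [394, 829]
  L3: h(394,829)=(394*31+829)%997=82 -> [82]
  root = 82 != target 394
Candidate C: set leaf[3] = 11 -> leaves = [96, 85, 6, 11, 38, 27, 62, 94]
  L0: [96, 85, 6, 11, 38, 27, 62, 94]
  L1: h(96,85)=(96*31+85)%997=70 h(6,11)=(6*31+11)%997=197 h(38,27)=(38*31+27)%997=208 h(62,94)=(62*31+94)%997=22 -> [70, 197, 208, 22]
  L2: h(70,197)=(70*31+197)%997=373 h(208,22)=(208*31+22)%997=488 -> [373, 488]
  L3: h(373,488)=(373*31+488)%997=87 -> [87]
  root = 87 != target 394
Candidate A produces the target root.

Answer: A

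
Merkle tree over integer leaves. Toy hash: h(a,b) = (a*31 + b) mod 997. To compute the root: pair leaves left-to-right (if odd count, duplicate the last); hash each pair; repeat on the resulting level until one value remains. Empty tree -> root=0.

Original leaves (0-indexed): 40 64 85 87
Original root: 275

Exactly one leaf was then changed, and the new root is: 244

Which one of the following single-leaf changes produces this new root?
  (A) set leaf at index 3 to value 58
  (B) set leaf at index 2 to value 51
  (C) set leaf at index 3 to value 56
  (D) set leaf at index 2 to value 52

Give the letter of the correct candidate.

Answer: C

Derivation:
Original leaves: [40, 64, 85, 87]
Target new root: 244
Try each candidate change and compute the resulting root:
Candidate A: set leaf[3] = 58 -> leaves = [40, 64, 85, 58]
  L0: [40, 64, 85, 58]
  L1: h(40,64)=(40*31+64)%997=307 h(85,58)=(85*31+58)%997=699 -> [307, 699]
  L2: h(307,699)=(307*31+699)%997=246 -> [246]
  root = 246 != target 244
Candidate B: set leaf[2] = 51 -> leaves = [40, 64, 51, 87]
  L0: [40, 64, 51, 87]
  L1: h(40,64)=(40*31+64)%997=307 h(51,87)=(51*31+87)%997=671 -> [307, 671]
  L2: h(307,671)=(307*31+671)%997=218 -> [218]
  root = 218 != target 244
Candidate C: set leaf[3] = 56 -> leaves = [40, 64, 85, 56]
  L0: [40, 64, 85, 56]
  L1: h(40,64)=(40*31+64)%997=307 h(85,56)=(85*31+56)%997=697 -> [307, 697]
  L2: h(307,697)=(307*31+697)%997=244 -> [244]
  root = 244 == target 244  ** MATCH **
Candidate D: set leaf[2] = 52 -> leaves = [40, 64, 52, 87]
  L0: [40, 64, 52, 87]
  L1: h(40,64)=(40*31+64)%997=307 h(52,87)=(52*31+87)%997=702 -> [307, 702]
  L2: h(307,702)=(307*31+702)%997=249 -> [249]
  root = 249 != target 244
Candidate C produces the target root.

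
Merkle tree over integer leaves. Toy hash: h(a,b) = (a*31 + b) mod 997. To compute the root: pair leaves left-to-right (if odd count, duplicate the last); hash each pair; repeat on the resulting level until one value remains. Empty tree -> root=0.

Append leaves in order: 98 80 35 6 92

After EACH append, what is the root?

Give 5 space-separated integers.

Answer: 98 127 72 43 826

Derivation:
After append 98 (leaves=[98]):
  L0: [98]
  root=98
After append 80 (leaves=[98, 80]):
  L0: [98, 80]
  L1: h(98,80)=(98*31+80)%997=127 -> [127]
  root=127
After append 35 (leaves=[98, 80, 35]):
  L0: [98, 80, 35]
  L1: h(98,80)=(98*31+80)%997=127 h(35,35)=(35*31+35)%997=123 -> [127, 123]
  L2: h(127,123)=(127*31+123)%997=72 -> [72]
  root=72
After append 6 (leaves=[98, 80, 35, 6]):
  L0: [98, 80, 35, 6]
  L1: h(98,80)=(98*31+80)%997=127 h(35,6)=(35*31+6)%997=94 -> [127, 94]
  L2: h(127,94)=(127*31+94)%997=43 -> [43]
  root=43
After append 92 (leaves=[98, 80, 35, 6, 92]):
  L0: [98, 80, 35, 6, 92]
  L1: h(98,80)=(98*31+80)%997=127 h(35,6)=(35*31+6)%997=94 h(92,92)=(92*31+92)%997=950 -> [127, 94, 950]
  L2: h(127,94)=(127*31+94)%997=43 h(950,950)=(950*31+950)%997=490 -> [43, 490]
  L3: h(43,490)=(43*31+490)%997=826 -> [826]
  root=826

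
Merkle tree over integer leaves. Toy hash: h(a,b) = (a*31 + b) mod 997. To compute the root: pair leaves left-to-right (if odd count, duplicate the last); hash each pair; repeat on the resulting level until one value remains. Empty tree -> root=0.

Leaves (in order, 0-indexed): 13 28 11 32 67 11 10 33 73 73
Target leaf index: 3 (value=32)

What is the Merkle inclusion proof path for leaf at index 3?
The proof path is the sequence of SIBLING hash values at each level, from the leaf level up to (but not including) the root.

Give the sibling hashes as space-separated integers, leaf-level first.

L0 (leaves): [13, 28, 11, 32, 67, 11, 10, 33, 73, 73], target index=3
L1: h(13,28)=(13*31+28)%997=431 [pair 0] h(11,32)=(11*31+32)%997=373 [pair 1] h(67,11)=(67*31+11)%997=94 [pair 2] h(10,33)=(10*31+33)%997=343 [pair 3] h(73,73)=(73*31+73)%997=342 [pair 4] -> [431, 373, 94, 343, 342]
  Sibling for proof at L0: 11
L2: h(431,373)=(431*31+373)%997=773 [pair 0] h(94,343)=(94*31+343)%997=266 [pair 1] h(342,342)=(342*31+342)%997=974 [pair 2] -> [773, 266, 974]
  Sibling for proof at L1: 431
L3: h(773,266)=(773*31+266)%997=301 [pair 0] h(974,974)=(974*31+974)%997=261 [pair 1] -> [301, 261]
  Sibling for proof at L2: 266
L4: h(301,261)=(301*31+261)%997=619 [pair 0] -> [619]
  Sibling for proof at L3: 261
Root: 619
Proof path (sibling hashes from leaf to root): [11, 431, 266, 261]

Answer: 11 431 266 261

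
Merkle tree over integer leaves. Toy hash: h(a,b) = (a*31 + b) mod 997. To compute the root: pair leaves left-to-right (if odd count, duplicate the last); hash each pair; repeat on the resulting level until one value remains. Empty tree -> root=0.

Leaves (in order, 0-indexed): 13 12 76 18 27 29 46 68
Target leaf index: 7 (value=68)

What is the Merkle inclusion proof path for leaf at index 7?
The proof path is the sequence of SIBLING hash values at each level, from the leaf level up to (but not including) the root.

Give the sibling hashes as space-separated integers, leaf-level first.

L0 (leaves): [13, 12, 76, 18, 27, 29, 46, 68], target index=7
L1: h(13,12)=(13*31+12)%997=415 [pair 0] h(76,18)=(76*31+18)%997=380 [pair 1] h(27,29)=(27*31+29)%997=866 [pair 2] h(46,68)=(46*31+68)%997=497 [pair 3] -> [415, 380, 866, 497]
  Sibling for proof at L0: 46
L2: h(415,380)=(415*31+380)%997=284 [pair 0] h(866,497)=(866*31+497)%997=424 [pair 1] -> [284, 424]
  Sibling for proof at L1: 866
L3: h(284,424)=(284*31+424)%997=255 [pair 0] -> [255]
  Sibling for proof at L2: 284
Root: 255
Proof path (sibling hashes from leaf to root): [46, 866, 284]

Answer: 46 866 284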